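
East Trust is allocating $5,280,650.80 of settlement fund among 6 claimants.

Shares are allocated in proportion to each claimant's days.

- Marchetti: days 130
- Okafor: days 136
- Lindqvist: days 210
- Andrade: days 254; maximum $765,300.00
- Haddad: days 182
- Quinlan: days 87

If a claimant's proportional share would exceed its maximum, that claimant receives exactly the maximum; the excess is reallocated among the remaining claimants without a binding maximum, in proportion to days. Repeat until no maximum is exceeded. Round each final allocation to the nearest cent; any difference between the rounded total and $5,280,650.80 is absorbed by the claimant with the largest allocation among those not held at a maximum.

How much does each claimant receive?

Marchetti: $787,913.56 | Okafor: $824,278.80 | Lindqvist: $1,272,783.45 | Andrade: $765,300.00 | Haddad: $1,103,078.99 | Quinlan: $527,296.00

Days total: 999.
Pro-rata shares before constraints: Marchetti 687,171.7758; Okafor 718,887.3962; Lindqvist 1,110,046.7147; Andrade 1,342,627.9311; Haddad 962,040.4861; Quinlan 459,876.4961.
Capped: Andrade ($765,300.00); residual $4,515,350.80 reallocated over remaining days 745.
Shares after redistribution: Marchetti 787,913.5624 → $787,913.56; Okafor 824,278.8038 → $824,278.80; Lindqvist 1,272,783.4470 → $1,272,783.45; Haddad 1,103,078.9874 → $1,103,078.99; Quinlan 527,295.9995 → $527,296.00.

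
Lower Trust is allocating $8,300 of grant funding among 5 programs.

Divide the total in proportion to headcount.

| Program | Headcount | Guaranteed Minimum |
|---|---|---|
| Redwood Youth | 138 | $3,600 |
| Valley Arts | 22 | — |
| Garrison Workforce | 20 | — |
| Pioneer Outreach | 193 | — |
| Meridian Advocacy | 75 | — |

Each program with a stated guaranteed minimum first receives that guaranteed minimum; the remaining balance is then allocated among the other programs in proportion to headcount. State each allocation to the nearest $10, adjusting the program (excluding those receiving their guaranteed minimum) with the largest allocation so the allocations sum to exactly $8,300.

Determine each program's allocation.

Fund the minimums — Redwood Youth $3,600. Remaining pool $4,700.
Remaining pool split over remaining headcount 310: Valley Arts 333.55 → $330; Garrison Workforce 303.23 → $300; Pioneer Outreach 2,926.13 → $2,930; Meridian Advocacy 1,137.10 → $1,140.

Redwood Youth: $3,600 | Valley Arts: $330 | Garrison Workforce: $300 | Pioneer Outreach: $2,930 | Meridian Advocacy: $1,140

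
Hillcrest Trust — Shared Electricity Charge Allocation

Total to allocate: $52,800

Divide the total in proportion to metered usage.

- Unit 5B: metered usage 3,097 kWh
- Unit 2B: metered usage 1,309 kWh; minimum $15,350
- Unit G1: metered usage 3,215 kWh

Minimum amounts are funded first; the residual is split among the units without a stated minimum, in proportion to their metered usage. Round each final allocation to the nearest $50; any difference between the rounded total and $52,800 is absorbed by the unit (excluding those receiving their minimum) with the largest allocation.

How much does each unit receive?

Unit 5B: $18,350; Unit 2B: $15,350; Unit G1: $19,100

Minimums first: Unit 2B $15,350. Residual $37,450.
Residual split over remaining metered usage 6,312: Unit 5B 18,374.94 → $18,350; Unit G1 19,075.06 → $19,100.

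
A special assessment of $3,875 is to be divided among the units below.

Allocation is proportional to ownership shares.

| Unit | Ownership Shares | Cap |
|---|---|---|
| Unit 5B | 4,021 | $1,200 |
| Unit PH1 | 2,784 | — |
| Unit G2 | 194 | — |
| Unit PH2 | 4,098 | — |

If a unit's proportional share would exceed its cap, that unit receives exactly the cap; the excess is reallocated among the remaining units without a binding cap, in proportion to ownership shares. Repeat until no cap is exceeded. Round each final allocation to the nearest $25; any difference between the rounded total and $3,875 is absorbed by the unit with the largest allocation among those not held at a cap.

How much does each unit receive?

Ownership shares total: 11,097.
Proportional shares (ignoring caps): Unit 5B 1,404.11; Unit PH1 972.15; Unit G2 67.74; Unit PH2 1,430.99.
Held at cap: Unit 5B ($1,200); remaining pool $2,675 reallocated over remaining ownership shares 7,076.
Remaining shares: Unit PH1 1,052.46 → $1,050; Unit G2 73.34 → $75; Unit PH2 1,549.20 → $1,550.

Unit 5B: $1,200 | Unit PH1: $1,050 | Unit G2: $75 | Unit PH2: $1,550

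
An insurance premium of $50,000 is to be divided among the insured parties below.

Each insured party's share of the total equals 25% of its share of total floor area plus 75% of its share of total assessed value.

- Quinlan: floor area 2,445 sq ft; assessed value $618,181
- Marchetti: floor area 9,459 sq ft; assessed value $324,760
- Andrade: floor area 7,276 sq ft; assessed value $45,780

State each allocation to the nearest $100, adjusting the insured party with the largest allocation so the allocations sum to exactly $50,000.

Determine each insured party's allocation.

Floor area total 19,180; assessed value total 988,721.
Combined weights (25% floor area + 75% assessed value): Quinlan 0.5008; Marchetti 0.3696; Andrade 0.1296.
Unrounded shares: Quinlan 25,039.69; Marchetti 18,482.05; Andrade 6,478.25.
After rounding ($100): Quinlan $25,000; Marchetti $18,500; Andrade $6,500. Sum = $50,000.
No rounding difference to absorb.

Quinlan: $25,000 · Marchetti: $18,500 · Andrade: $6,500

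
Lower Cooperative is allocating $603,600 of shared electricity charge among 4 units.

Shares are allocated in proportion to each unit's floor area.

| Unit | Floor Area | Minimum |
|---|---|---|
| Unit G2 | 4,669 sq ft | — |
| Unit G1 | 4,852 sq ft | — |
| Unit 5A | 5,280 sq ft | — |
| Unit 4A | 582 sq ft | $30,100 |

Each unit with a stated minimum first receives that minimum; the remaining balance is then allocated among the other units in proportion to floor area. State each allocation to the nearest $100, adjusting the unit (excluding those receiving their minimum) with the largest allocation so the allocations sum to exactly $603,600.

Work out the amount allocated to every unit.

Unit G2: $180,900 | Unit G1: $188,000 | Unit 5A: $204,600 | Unit 4A: $30,100

Fund the minimums — Unit 4A $30,100. Remaining pool $573,500.
Remaining pool split over remaining floor area 14,801: Unit G2 180,911.53 → $180,900; Unit G1 188,002.30 → $188,000; Unit 5A 204,586.18 → $204,600.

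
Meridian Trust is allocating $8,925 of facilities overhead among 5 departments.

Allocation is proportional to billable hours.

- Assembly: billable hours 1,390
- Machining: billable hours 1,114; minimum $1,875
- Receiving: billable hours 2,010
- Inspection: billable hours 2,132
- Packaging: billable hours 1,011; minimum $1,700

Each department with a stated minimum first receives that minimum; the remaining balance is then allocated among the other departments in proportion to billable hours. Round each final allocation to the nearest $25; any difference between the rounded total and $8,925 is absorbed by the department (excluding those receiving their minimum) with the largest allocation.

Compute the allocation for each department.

Fund the minimums — Machining $1,875; Packaging $1,700. Residual $5,350.
Residual split over remaining billable hours 5,532: Assembly 1,344.27 → $1,350; Receiving 1,943.87 → $1,950; Inspection 2,061.86 → $2,050.

Assembly: $1,350 | Machining: $1,875 | Receiving: $1,950 | Inspection: $2,050 | Packaging: $1,700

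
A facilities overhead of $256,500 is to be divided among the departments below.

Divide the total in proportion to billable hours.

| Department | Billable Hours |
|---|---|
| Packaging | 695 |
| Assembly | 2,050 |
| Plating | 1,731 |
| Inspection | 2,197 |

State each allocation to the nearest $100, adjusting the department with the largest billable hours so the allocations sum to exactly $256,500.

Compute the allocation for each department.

Packaging: $26,700; Assembly: $78,800; Plating: $66,500; Inspection: $84,500

Billable hours total: 6,673.
Raw shares: Packaging 695/6,673 × $256,500 = 26,714.75; Assembly 2,050/6,673 × $256,500 = 78,798.89; Plating 1,731/6,673 × $256,500 = 66,537.01; Inspection 2,197/6,673 × $256,500 = 84,449.35.
Rounded to nearest $100: Packaging $26,700; Assembly $78,800; Plating $66,500; Inspection $84,400. Sum = $256,400.
Difference $256,500 − $256,400 = +$100 applied to largest billable hours (Inspection): Inspection becomes $84,500.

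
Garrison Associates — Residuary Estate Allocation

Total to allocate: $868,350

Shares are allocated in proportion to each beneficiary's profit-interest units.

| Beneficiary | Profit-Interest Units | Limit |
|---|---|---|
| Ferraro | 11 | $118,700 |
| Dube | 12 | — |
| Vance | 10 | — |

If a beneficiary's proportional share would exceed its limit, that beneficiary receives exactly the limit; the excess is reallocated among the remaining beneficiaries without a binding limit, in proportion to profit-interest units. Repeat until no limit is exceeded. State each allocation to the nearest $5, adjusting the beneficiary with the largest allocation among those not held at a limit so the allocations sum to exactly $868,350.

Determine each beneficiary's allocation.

Total profit-interest units = 33.
Unconstrained shares: Ferraro 289,450.00; Dube 315,763.64; Vance 263,136.36.
Capped: Ferraro ($118,700); remaining pool $749,650 reallocated over remaining profit-interest units 22.
Redistributed shares: Dube 408,900.00 → $408,900; Vance 340,750.00 → $340,750.

Ferraro: $118,700 | Dube: $408,900 | Vance: $340,750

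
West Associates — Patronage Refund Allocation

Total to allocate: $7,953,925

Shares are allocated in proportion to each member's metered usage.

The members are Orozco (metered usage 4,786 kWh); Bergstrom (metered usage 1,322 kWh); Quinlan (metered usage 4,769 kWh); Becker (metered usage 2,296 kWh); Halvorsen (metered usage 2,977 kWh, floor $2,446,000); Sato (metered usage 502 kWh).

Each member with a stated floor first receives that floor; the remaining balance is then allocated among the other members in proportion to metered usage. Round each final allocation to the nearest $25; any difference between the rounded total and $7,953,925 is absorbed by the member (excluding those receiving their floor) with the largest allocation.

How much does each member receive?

Orozco: $1,927,650; Bergstrom: $532,475; Quinlan: $1,920,825; Becker: $924,775; Halvorsen: $2,446,000; Sato: $202,200

Fund the minimums — Halvorsen $2,446,000. Balance $5,507,925.
Balance split over remaining metered usage 13,675: Orozco 1,927,673.06 → $1,927,675; Bergstrom 532,466.31 → $532,475; Quinlan 1,920,825.91 → $1,920,825; Becker 924,767.52 → $924,775; Sato 202,192.20 → $202,200.
Rounding difference −$25 applied to Orozco → $1,927,650.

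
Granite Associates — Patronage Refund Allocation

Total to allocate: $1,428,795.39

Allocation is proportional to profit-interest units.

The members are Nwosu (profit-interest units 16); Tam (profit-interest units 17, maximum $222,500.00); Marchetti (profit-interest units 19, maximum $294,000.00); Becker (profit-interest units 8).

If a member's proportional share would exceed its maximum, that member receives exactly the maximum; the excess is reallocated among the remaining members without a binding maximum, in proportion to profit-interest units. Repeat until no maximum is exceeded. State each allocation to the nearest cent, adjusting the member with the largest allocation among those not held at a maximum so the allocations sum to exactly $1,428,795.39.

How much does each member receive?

Nwosu: $608,196.93 · Tam: $222,500.00 · Marchetti: $294,000.00 · Becker: $304,098.46

Sum of profit-interest units: 60.
Pro-rata shares before constraints: Nwosu 381,012.1040; Tam 404,825.3605; Marchetti 452,451.8735; Becker 190,506.0520.
Held at cap: Tam ($222,500.00), Marchetti ($294,000.00); balance $912,295.39 reallocated over remaining profit-interest units 24.
Shares after redistribution: Nwosu 608,196.9267 → $608,196.93; Becker 304,098.4633 → $304,098.46.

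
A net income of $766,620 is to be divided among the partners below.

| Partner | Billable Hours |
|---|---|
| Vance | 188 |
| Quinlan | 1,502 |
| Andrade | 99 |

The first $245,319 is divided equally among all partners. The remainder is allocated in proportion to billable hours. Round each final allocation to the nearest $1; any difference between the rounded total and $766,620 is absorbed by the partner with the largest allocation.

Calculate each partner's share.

Vance: $136,555; Quinlan: $519,444; Andrade: $110,621

First tranche $245,319 split equally: $81,773 each.
Remainder $521,301 by billable hours (total 1,789): Vance 54,781.77 → $54,782; Quinlan 437,671.38 → $437,671; Andrade 28,847.85 → $28,848.
Totals: Vance $81,773 + $54,782 = $136,555; Quinlan $81,773 + $437,671 = $519,444; Andrade $81,773 + $28,848 = $110,621.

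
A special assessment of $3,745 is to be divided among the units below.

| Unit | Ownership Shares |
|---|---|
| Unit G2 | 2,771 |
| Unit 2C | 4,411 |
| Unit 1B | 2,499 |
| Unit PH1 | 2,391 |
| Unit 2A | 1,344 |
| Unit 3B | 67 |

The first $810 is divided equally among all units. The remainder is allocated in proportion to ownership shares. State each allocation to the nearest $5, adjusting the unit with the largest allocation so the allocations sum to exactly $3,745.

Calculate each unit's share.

First tranche $810 split equally: $135 each.
Remainder $2,935 by ownership shares (total 13,483): Unit G2 603.20 → $605; Unit 2C 960.19 → $960; Unit 1B 543.99 → $545; Unit PH1 520.48 → $520; Unit 2A 292.56 → $295; Unit 3B 14.58 → $15.
Rounding difference −$5 on remainder applied to Unit 2C.
Totals: Unit G2 $135 + $605 = $740; Unit 2C $135 + $955 = $1,090; Unit 1B $135 + $545 = $680; Unit PH1 $135 + $520 = $655; Unit 2A $135 + $295 = $430; Unit 3B $135 + $15 = $150.

Unit G2: $740; Unit 2C: $1,090; Unit 1B: $680; Unit PH1: $655; Unit 2A: $430; Unit 3B: $150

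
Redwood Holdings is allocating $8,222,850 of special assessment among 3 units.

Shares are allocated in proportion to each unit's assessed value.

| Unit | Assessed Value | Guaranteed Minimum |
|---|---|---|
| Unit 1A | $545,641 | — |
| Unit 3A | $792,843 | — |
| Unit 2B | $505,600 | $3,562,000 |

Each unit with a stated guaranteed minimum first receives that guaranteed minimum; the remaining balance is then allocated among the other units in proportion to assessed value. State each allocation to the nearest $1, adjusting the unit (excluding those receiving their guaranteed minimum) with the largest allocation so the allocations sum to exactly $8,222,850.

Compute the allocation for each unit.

Unit 1A: $1,900,023; Unit 3A: $2,760,827; Unit 2B: $3,562,000

Minimums first: Unit 2B $3,562,000. Residual $4,660,850.
Residual split over remaining assessed value 1,338,484: Unit 1A 1,900,023.35 → $1,900,023; Unit 3A 2,760,826.65 → $2,760,827.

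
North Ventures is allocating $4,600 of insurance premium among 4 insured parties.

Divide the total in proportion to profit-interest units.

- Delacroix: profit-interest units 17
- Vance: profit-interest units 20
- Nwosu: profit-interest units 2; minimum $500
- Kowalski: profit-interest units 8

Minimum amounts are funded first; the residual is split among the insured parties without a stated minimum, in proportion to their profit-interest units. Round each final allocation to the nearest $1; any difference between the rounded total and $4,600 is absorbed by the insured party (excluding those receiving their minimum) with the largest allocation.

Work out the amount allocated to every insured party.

Guaranteed amounts: Nwosu $500. Balance $4,100.
Balance split over remaining profit-interest units 45: Delacroix 1,548.89 → $1,549; Vance 1,822.22 → $1,822; Kowalski 728.89 → $729.

Delacroix: $1,549 · Vance: $1,822 · Nwosu: $500 · Kowalski: $729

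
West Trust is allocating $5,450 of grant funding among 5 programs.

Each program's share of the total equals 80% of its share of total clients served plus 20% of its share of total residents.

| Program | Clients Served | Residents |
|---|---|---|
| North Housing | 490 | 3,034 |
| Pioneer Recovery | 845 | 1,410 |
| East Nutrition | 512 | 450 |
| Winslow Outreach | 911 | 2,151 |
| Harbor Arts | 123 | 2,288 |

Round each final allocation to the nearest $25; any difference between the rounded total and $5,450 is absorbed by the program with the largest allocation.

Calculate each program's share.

North Housing: $1,100 | Pioneer Recovery: $1,450 | East Nutrition: $825 | Winslow Outreach: $1,625 | Harbor Arts: $450

Totals — clients served 2,881, residents 9,333.
Composite weights (80% clients served + 20% residents): North Housing 0.2011; Pioneer Recovery 0.2649; East Nutrition 0.1518; Winslow Outreach 0.2991; Harbor Arts 0.0832.
Pro-rata amounts: North Housing 1,095.89; Pioneer Recovery 1,443.47; East Nutrition 827.40; Winslow Outreach 1,629.89; Harbor Arts 453.36.
After rounding ($25): North Housing $1,100; Pioneer Recovery $1,450; East Nutrition $825; Winslow Outreach $1,625; Harbor Arts $450. Sum = $5,450.
No rounding difference to absorb.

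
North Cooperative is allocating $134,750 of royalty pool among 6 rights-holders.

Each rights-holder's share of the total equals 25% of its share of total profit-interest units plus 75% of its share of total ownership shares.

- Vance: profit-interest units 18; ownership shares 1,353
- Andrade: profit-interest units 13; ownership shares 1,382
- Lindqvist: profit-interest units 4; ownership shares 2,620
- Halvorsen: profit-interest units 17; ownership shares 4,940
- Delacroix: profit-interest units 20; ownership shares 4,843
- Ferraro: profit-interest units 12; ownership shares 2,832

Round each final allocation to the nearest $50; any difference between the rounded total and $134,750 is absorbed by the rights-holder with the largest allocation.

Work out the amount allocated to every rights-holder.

Profit-interest units total 84; ownership shares total 17,970.
Combined weights (25% profit-interest units + 75% ownership shares): Vance 0.1100; Andrade 0.0964; Lindqvist 0.1213; Halvorsen 0.2568; Delacroix 0.2617; Ferraro 0.1539.
Pro-rata amounts: Vance 14,827.96; Andrade 12,985.85; Lindqvist 16,338.93; Halvorsen 34,600.05; Delacroix 35,257.66; Ferraro 20,739.55.
After rounding ($50): Vance $14,850; Andrade $13,000; Lindqvist $16,350; Halvorsen $34,600; Delacroix $35,250; Ferraro $20,750. Sum = $134,800.
Difference $134,750 − $134,800 = −$50 applied to largest allocation (Delacroix): Delacroix becomes $35,200.

Vance: $14,850 · Andrade: $13,000 · Lindqvist: $16,350 · Halvorsen: $34,600 · Delacroix: $35,200 · Ferraro: $20,750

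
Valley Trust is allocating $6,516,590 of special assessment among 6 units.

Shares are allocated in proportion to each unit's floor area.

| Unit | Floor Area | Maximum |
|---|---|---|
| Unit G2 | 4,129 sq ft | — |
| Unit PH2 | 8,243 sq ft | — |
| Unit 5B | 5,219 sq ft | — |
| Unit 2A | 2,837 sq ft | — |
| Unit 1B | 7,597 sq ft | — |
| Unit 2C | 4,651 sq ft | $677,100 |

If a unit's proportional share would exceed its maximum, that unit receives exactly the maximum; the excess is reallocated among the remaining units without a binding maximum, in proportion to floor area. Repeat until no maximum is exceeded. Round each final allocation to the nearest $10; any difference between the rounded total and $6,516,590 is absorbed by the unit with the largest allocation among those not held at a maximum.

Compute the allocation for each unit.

Sum of floor area: 32,676.
Unconstrained shares: Unit G2 823,448.41; Unit PH2 1,643,905.35; Unit 5B 1,040,827.62; Unit 2A 565,784.24; Unit 1B 1,515,073.27; Unit 2C 927,551.11.
Cap binds for Unit 2C ($677,100); residual $5,839,490 reallocated over remaining floor area 28,025.
Redistributed shares: Unit G2 860,348.05 → $860,350; Unit PH2 1,717,570.60 → $1,717,570; Unit 5B 1,087,468.27 → $1,087,470; Unit 2A 591,137.67 → $591,140; Unit 1B 1,582,965.41 → $1,582,970.
Rounding difference −$10 applied to Unit PH2 → $1,717,560.

Unit G2: $860,350 · Unit PH2: $1,717,560 · Unit 5B: $1,087,470 · Unit 2A: $591,140 · Unit 1B: $1,582,970 · Unit 2C: $677,100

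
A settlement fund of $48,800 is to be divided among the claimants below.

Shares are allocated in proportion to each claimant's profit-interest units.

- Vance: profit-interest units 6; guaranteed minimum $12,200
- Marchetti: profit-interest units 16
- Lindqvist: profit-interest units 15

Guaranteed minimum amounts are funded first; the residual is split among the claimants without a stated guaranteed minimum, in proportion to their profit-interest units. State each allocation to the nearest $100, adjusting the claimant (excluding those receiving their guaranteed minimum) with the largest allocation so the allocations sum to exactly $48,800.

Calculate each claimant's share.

Guaranteed amounts: Vance $12,200. Residual $36,600.
Residual split over remaining profit-interest units 31: Marchetti 18,890.32 → $18,900; Lindqvist 17,709.68 → $17,700.

Vance: $12,200 | Marchetti: $18,900 | Lindqvist: $17,700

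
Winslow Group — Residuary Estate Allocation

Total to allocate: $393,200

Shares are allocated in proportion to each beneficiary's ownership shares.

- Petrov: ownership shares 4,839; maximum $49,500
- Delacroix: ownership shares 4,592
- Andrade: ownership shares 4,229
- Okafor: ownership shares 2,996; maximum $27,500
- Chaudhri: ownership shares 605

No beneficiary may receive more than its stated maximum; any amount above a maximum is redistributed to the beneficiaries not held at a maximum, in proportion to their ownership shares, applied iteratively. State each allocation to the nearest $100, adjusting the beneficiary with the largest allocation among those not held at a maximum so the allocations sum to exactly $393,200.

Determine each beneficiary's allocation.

Total ownership shares = 17,261.
Pro-rata shares before constraints: Petrov 110,230.86; Delacroix 104,604.28; Andrade 96,335.25; Okafor 68,247.91; Chaudhri 13,781.70.
Held at cap: Petrov ($49,500), Okafor ($27,500); balance $316,200 reallocated over remaining ownership shares 9,426.
Remaining shares: Delacroix 154,040.99 → $154,000; Andrade 141,863.97 → $141,900; Chaudhri 20,295.04 → $20,300.

Petrov: $49,500 · Delacroix: $154,000 · Andrade: $141,900 · Okafor: $27,500 · Chaudhri: $20,300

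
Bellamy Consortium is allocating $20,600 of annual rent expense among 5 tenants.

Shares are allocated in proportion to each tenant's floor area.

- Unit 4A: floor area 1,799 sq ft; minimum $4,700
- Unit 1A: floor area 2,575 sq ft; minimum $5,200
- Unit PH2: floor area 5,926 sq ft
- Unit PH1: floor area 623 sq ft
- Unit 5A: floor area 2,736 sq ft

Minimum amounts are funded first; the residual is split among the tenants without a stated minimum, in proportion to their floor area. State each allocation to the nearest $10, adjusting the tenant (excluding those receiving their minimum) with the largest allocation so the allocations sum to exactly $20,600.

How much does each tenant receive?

Fund the minimums — Unit 4A $4,700; Unit 1A $5,200. Remaining pool $10,700.
Remaining pool split over remaining floor area 9,285: Unit PH2 6,829.10 → $6,830; Unit PH1 717.94 → $720; Unit 5A 3,152.96 → $3,150.

Unit 4A: $4,700 · Unit 1A: $5,200 · Unit PH2: $6,830 · Unit PH1: $720 · Unit 5A: $3,150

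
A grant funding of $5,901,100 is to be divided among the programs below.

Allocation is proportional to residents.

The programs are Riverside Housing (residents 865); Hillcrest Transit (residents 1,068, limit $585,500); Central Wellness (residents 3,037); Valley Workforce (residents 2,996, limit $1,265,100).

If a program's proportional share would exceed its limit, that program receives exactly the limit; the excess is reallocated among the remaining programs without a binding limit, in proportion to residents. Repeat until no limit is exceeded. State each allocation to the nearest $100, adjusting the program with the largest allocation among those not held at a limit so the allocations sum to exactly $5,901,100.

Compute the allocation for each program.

Riverside Housing: $897,900 · Hillcrest Transit: $585,500 · Central Wellness: $3,152,600 · Valley Workforce: $1,265,100

Sum of residents: 7,966.
Proportional shares (ignoring caps): Riverside Housing 640,779.75; Hillcrest Transit 791,159.28; Central Wellness 2,249,766.60; Valley Workforce 2,219,394.38.
Cap binds for Hillcrest Transit ($585,500), Valley Workforce ($1,265,100); balance $4,050,500 reallocated over remaining residents 3,902.
Redistributed shares: Riverside Housing 897,919.66 → $897,900; Central Wellness 3,152,580.34 → $3,152,600.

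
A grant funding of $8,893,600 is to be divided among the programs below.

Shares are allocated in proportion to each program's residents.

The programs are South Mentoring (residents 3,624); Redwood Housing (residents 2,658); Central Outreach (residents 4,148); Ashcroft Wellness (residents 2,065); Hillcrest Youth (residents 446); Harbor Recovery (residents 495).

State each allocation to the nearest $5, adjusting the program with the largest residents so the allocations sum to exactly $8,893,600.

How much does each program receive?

South Mentoring: $2,398,810 | Redwood Housing: $1,759,390 | Central Outreach: $2,745,660 | Ashcroft Wellness: $1,366,870 | Hillcrest Youth: $295,220 | Harbor Recovery: $327,650

Residents total: 13,436.
Unrounded shares: South Mentoring 3,624/13,436 × $8,893,600 = 2,398,809.65; Redwood Housing 2,658/13,436 × $8,893,600 = 1,759,391.84; Central Outreach 4,148/13,436 × $8,893,600 = 2,745,657.40; Ashcroft Wellness 2,065/13,436 × $8,893,600 = 1,366,871.39; Hillcrest Youth 446/13,436 × $8,893,600 = 295,217.74; Harbor Recovery 495/13,436 × $8,893,600 = 327,651.98.
After rounding ($5): South Mentoring $2,398,810; Redwood Housing $1,759,390; Central Outreach $2,745,655; Ashcroft Wellness $1,366,870; Hillcrest Youth $295,220; Harbor Recovery $327,650. Sum = $8,893,595.
Difference $8,893,600 − $8,893,595 = +$5 applied to largest residents (Central Outreach): Central Outreach becomes $2,745,660.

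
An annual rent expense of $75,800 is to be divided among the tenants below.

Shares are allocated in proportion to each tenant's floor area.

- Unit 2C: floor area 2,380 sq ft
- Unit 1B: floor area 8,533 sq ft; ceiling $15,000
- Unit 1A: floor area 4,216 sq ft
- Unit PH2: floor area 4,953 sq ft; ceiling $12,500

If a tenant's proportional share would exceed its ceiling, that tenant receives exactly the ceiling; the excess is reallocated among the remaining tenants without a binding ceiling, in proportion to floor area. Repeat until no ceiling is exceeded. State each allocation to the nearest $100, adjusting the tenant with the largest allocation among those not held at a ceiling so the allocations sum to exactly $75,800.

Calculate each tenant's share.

Unit 2C: $17,400; Unit 1B: $15,000; Unit 1A: $30,900; Unit PH2: $12,500

Combined floor area = 20,082.
Unconstrained shares: Unit 2C 8,983.37; Unit 1B 32,208.02; Unit 1A 15,913.40; Unit PH2 18,695.22.
Cap binds for Unit 1B ($15,000), Unit PH2 ($12,500); residual $48,300 reallocated over remaining floor area 6,596.
Shares after redistribution: Unit 2C 17,427.84 → $17,400; Unit 1A 30,872.16 → $30,900.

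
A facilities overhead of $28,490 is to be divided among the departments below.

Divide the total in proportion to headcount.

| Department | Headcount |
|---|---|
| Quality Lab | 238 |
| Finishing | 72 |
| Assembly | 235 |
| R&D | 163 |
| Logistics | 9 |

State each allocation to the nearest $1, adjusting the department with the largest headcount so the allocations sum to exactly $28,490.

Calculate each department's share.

Quality Lab: $9,456; Finishing: $2,861; Assembly: $9,338; R&D: $6,477; Logistics: $358

Combined headcount = 238 + 72 + 235 + 163 + 9 = 717.
Proportional shares: Quality Lab 9,456.93; Finishing 2,860.92; Assembly 9,337.73; R&D 6,476.81; Logistics 357.62.
At nearest $1: Quality Lab $9,457; Finishing $2,861; Assembly $9,338; R&D $6,477; Logistics $358. Sum = $28,491.
Difference $28,490 − $28,491 = −$1 applied to largest headcount (Quality Lab): Quality Lab becomes $9,456.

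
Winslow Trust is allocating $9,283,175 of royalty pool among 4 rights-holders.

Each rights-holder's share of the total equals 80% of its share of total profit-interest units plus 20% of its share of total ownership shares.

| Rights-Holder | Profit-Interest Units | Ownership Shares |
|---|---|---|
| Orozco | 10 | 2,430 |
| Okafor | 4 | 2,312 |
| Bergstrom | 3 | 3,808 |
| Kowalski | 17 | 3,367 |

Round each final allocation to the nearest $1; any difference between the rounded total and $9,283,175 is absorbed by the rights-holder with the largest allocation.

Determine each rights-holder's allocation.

Orozco: $2,562,864 · Okafor: $1,233,914 · Bergstrom: $1,248,559 · Kowalski: $4,237,838

Profit-interest units total 34; ownership shares total 11,917.
Composite weights (80% profit-interest units + 20% ownership shares): Orozco 0.2761; Okafor 0.1329; Bergstrom 0.1345; Kowalski 0.4565.
Raw shares: Orozco 2,562,863.62; Okafor 1,233,913.67; Bergstrom 1,248,558.60; Kowalski 4,237,839.11.
At nearest $1: Orozco $2,562,864; Okafor $1,233,914; Bergstrom $1,248,559; Kowalski $4,237,839. Sum = $9,283,176.
Difference $9,283,175 − $9,283,176 = −$1 applied to largest allocation (Kowalski): Kowalski becomes $4,237,838.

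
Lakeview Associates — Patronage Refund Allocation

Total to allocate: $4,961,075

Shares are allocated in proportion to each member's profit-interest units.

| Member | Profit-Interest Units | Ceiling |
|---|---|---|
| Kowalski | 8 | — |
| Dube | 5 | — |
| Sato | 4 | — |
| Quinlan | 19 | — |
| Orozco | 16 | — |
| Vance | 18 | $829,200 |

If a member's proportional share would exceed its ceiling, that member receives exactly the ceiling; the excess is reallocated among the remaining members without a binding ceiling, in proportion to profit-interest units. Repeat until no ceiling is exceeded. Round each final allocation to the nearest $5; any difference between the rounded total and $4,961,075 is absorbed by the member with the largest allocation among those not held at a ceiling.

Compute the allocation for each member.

Kowalski: $635,675; Dube: $397,295; Sato: $317,835; Quinlan: $1,509,725; Orozco: $1,271,345; Vance: $829,200

Total profit-interest units = 70.
Proportional shares (ignoring caps): Kowalski 566,980.00; Dube 354,362.50; Sato 283,490.00; Quinlan 1,346,577.50; Orozco 1,133,960.00; Vance 1,275,705.00.
Capped: Vance ($829,200); balance $4,131,875 reallocated over remaining profit-interest units 52.
Remaining shares: Kowalski 635,673.08 → $635,675; Dube 397,295.67 → $397,295; Sato 317,836.54 → $317,835; Quinlan 1,509,723.56 → $1,509,725; Orozco 1,271,346.15 → $1,271,345.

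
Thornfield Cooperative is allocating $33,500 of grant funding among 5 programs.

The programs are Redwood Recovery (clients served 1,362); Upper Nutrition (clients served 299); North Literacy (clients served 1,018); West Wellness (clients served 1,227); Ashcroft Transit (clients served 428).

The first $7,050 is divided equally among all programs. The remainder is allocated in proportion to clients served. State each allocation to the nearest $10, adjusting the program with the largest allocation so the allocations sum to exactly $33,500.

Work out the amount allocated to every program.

Redwood Recovery: $9,730 | Upper Nutrition: $3,230 | North Literacy: $7,620 | West Wellness: $8,900 | Ashcroft Transit: $4,020

First tranche $7,050 split equally: $1,410 each.
Remainder $26,450 by clients served (total 4,334): Redwood Recovery 8,312.16 → $8,310; Upper Nutrition 1,824.77 → $1,820; North Literacy 6,212.76 → $6,210; West Wellness 7,488.27 → $7,490; Ashcroft Transit 2,612.04 → $2,610.
Rounding difference +$10 on remainder applied to Redwood Recovery.
Totals: Redwood Recovery $1,410 + $8,320 = $9,730; Upper Nutrition $1,410 + $1,820 = $3,230; North Literacy $1,410 + $6,210 = $7,620; West Wellness $1,410 + $7,490 = $8,900; Ashcroft Transit $1,410 + $2,610 = $4,020.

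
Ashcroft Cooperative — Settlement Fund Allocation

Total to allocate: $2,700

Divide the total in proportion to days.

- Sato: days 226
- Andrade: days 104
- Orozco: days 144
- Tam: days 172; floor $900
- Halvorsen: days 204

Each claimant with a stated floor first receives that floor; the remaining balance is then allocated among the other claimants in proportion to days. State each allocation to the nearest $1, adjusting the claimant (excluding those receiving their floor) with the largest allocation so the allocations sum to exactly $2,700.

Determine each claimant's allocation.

Sato: $600 | Andrade: $276 | Orozco: $382 | Tam: $900 | Halvorsen: $542

Fund the minimums — Tam $900. Remaining pool $1,800.
Remaining pool split over remaining days 678: Sato 600.00 → $600; Andrade 276.11 → $276; Orozco 382.30 → $382; Halvorsen 541.59 → $542.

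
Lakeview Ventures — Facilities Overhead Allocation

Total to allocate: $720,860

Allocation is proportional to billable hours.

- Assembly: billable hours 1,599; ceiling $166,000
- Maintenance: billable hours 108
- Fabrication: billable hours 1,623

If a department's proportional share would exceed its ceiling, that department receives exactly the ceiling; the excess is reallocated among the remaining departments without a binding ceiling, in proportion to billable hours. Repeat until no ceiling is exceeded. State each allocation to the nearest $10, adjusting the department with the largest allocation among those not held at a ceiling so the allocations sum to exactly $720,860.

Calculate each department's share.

Assembly: $166,000 | Maintenance: $34,620 | Fabrication: $520,240

Sum of billable hours: 3,330.
Pro-rata shares before constraints: Assembly 346,142.68; Maintenance 23,379.24; Fabrication 351,338.07.
Capped: Assembly ($166,000); residual $554,860 reallocated over remaining billable hours 1,731.
Shares after redistribution: Maintenance 34,618.65 → $34,620; Fabrication 520,241.35 → $520,240.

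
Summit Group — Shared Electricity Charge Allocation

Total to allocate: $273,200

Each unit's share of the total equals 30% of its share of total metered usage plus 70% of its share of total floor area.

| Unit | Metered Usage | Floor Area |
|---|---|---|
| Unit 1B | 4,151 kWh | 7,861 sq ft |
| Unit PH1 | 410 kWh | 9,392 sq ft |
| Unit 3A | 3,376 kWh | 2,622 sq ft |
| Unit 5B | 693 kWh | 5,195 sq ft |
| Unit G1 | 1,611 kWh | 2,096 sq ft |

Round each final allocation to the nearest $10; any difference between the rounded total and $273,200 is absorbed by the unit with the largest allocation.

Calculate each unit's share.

Unit 1B: $88,550 · Unit PH1: $69,400 · Unit 3A: $45,480 · Unit 5B: $42,120 · Unit G1: $27,650

Totals — metered usage 10,241, floor area 27,166.
Composite weights (30% metered usage + 70% floor area): Unit 1B 0.3242; Unit PH1 0.2540; Unit 3A 0.1665; Unit 5B 0.1542; Unit G1 0.1012.
Raw shares: Unit 1B 88,559.91; Unit PH1 69,397.97; Unit 3A 45,476.60; Unit 5B 42,117.31; Unit G1 27,648.21.
At nearest $10: Unit 1B $88,560; Unit PH1 $69,400; Unit 3A $45,480; Unit 5B $42,120; Unit G1 $27,650. Sum = $273,210.
Difference $273,200 − $273,210 = −$10 applied to largest allocation (Unit 1B): Unit 1B becomes $88,550.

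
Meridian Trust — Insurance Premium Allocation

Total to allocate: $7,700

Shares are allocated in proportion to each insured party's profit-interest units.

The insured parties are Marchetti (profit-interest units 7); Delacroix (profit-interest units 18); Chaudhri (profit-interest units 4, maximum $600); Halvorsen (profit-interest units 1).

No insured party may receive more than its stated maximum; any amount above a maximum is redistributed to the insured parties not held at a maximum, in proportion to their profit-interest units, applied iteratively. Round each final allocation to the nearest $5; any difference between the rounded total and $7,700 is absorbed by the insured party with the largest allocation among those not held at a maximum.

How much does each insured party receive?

Total profit-interest units = 30.
Unconstrained shares: Marchetti 1,796.67; Delacroix 4,620.00; Chaudhri 1,026.67; Halvorsen 256.67.
Cap binds for Chaudhri ($600); remaining pool $7,100 reallocated over remaining profit-interest units 26.
Redistributed shares: Marchetti 1,911.54 → $1,910; Delacroix 4,915.38 → $4,915; Halvorsen 273.08 → $275.

Marchetti: $1,910 | Delacroix: $4,915 | Chaudhri: $600 | Halvorsen: $275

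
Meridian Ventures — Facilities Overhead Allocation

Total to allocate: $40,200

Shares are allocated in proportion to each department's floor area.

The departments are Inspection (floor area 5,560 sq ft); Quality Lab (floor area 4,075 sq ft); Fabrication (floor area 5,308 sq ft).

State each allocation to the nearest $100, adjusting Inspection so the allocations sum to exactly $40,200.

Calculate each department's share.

Inspection: $14,900 · Quality Lab: $11,000 · Fabrication: $14,300

Total floor area = 14,943.
Proportional shares: Inspection 5,560/14,943 × $40,200 = 14,957.64; Quality Lab 4,075/14,943 × $40,200 = 10,962.66; Fabrication 5,308/14,943 × $40,200 = 14,279.70.
At nearest $100: Inspection $15,000; Quality Lab $11,000; Fabrication $14,300. Sum = $40,300.
Difference $40,200 − $40,300 = −$100 applied to Inspection: Inspection becomes $14,900.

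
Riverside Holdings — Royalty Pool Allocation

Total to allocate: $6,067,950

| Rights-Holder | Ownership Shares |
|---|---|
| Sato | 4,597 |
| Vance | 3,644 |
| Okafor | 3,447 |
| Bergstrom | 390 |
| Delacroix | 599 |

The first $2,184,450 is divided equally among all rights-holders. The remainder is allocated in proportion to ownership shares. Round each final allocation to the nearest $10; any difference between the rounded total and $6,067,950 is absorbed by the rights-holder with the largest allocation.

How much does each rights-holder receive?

Sato: $1,845,150 · Vance: $1,553,200 · Okafor: $1,492,850 · Bergstrom: $556,360 · Delacroix: $620,390

First tranche $2,184,450 split equally: $436,890 each.
Remainder $3,883,500 by ownership shares (total 12,677): Sato 1,408,255.07 → $1,408,260; Vance 1,116,310.96 → $1,116,310; Okafor 1,055,961.54 → $1,055,960; Bergstrom 119,473.46 → $119,470; Delacroix 183,498.97 → $183,500.
Totals: Sato $436,890 + $1,408,260 = $1,845,150; Vance $436,890 + $1,116,310 = $1,553,200; Okafor $436,890 + $1,055,960 = $1,492,850; Bergstrom $436,890 + $119,470 = $556,360; Delacroix $436,890 + $183,500 = $620,390.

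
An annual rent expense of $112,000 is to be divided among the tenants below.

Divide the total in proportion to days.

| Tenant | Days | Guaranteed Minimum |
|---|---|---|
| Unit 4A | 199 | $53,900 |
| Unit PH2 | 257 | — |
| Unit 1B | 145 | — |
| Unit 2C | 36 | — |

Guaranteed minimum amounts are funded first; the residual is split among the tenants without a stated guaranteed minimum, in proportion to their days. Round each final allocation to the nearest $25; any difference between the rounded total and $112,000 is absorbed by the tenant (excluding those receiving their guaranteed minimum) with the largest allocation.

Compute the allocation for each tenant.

Guaranteed amounts: Unit 4A $53,900. Balance $58,100.
Balance split over remaining days 438: Unit PH2 34,090.64 → $34,100; Unit 1B 19,234.02 → $19,225; Unit 2C 4,775.34 → $4,775.

Unit 4A: $53,900 | Unit PH2: $34,100 | Unit 1B: $19,225 | Unit 2C: $4,775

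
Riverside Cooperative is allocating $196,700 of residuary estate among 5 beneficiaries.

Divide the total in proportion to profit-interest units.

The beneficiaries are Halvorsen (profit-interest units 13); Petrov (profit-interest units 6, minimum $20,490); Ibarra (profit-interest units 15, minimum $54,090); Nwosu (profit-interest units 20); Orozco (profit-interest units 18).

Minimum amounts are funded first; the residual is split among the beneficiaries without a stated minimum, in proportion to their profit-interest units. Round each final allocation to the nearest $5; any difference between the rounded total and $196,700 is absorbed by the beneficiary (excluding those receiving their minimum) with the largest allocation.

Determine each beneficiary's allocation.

Minimums first: Petrov $20,490; Ibarra $54,090. Balance $122,120.
Balance split over remaining profit-interest units 51: Halvorsen 31,128.63 → $31,130; Nwosu 47,890.20 → $47,890; Orozco 43,101.18 → $43,100.

Halvorsen: $31,130 · Petrov: $20,490 · Ibarra: $54,090 · Nwosu: $47,890 · Orozco: $43,100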